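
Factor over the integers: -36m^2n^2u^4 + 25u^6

-u^4(6mn + 5u)(6mn - 5u)

Every term has a factor of u^4; factoring it out leaves -36m^2n^2 + 25u^2.
Recognize a difference of squares with the parts 5u and 6mn.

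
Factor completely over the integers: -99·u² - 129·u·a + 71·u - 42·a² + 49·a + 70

Group: -11·u·(9·u + 6·a + 5) + (-7·a + 14)·(9·u + 6·a + 5); both groups contain (9·u + 6·a + 5).

-(9·u + 6·a + 5)·(11·u + 7·a - 14)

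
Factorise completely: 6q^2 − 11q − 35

(2q − 7)(3q + 5)

Need a pair with product 6·(−35) = −210 and sum −11: that's 10 and −21.
Split the middle term: 6q^2 + 10q − 21q − 35 = 2q(3q + 5) − 7(3q + 5).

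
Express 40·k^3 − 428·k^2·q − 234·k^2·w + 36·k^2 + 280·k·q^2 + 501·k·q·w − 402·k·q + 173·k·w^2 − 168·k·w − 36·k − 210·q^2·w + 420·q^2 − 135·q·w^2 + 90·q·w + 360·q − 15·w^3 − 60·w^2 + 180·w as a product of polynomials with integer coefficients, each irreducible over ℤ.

(10·k − 7·q − w − 6)·(4·k − 3·w + 6)·(k − 10·q − 5·w)

Group: k·(40·k^2 − 28·k·q − 34·k·w + 36·k + 21·q·w − 42·q + 3·w^2 + 12·w − 36) + (−10·q − 5·w)·(40·k^2 − 28·k·q − 34·k·w + 36·k + 21·q·w − 42·q + 3·w^2 + 12·w − 36); both groups contain (40·k^2 − 28·k·q − 34·k·w + 36·k + 21·q·w − 42·q + 3·w^2 + 12·w − 36), so (k − 10·q − 5·w) is a factor with cofactor 40·k^2 − 28·k·q − 34·k·w + 36·k + 21·q·w − 42·q + 3·w^2 + 12·w − 36.
The cofactor groups again: 40·k^2 − 28·k·q − 34·k·w + 36·k + 21·q·w − 42·q + 3·w^2 + 12·w − 36 = 4·k·(10·k − 7·q − w − 6) + (−3·w + 6)·(10·k − 7·q − w − 6); both groups contain (10·k − 7·q − w − 6), giving (4·k − 3·w + 6)·(10·k − 7·q − w − 6).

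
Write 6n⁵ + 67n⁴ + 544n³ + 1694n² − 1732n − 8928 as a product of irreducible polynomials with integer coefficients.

Trying the rational-root candidates, n = 2 is a root, so (n − 2) divides it; the quotient is 6n⁴ + 79n³ + 702n² + 3098n + 4464.
Continuing, n = −8/3 is a root, so (3n + 8) divides it; the quotient is 2n³ + 21n² + 178n + 558.
Continuing, n = −9/2 is a root, so (2n + 9) is a factor; dividing leaves n² + 6n + 62.
The quadratic n² + 6n + 62 has discriminant −212 < 0 and is irreducible over ℤ.

(2n + 9)(3n + 8)(n − 2)(n² + 6n + 62)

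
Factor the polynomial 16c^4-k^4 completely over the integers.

Difference of squares twice: with A = 2c and B = k, A⁴ − B⁴ = (A² − B²)(A² + B²), and A² − B² factors again.

(2c+k)(2c-k)(4c^2+k^2)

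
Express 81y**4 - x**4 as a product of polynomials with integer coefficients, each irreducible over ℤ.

(3y - x)(3y + x)(9y**2 + x**2)

(3y)⁴ − (x)⁴ = ((3y)² − (x)²)((3y)² + (x)²); the first factor splits again, the second (9y**2 + x**2) is irreducible.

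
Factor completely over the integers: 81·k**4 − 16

(3·k + 2)·(3·k − 2)·(9·k**2 + 4)

(3·k)⁴ − (2)⁴ = ((3·k)² − (2)²)((3·k)² + (2)²); the first factor splits again, the second (9·k**2 + 4) is irreducible.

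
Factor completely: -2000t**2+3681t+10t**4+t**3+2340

By the rational root theorem, t = 12/5 is a root, giving the factor (5t-12) and quotient 2t**3+5t**2-388t-195.
Next, t = -15 is a root, so (t+15) divides it; the quotient is 2t**2-25t-13.
The remaining quadratic factors as (2t+1)(t-13).

(2t+1)(5t-12)(t+15)(t-13)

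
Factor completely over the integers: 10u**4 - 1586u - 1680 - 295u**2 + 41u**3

(2u + 7)(5u + 8)(u + 5)(u - 6)

Trying the rational-root candidates, u = -7/2 is a root, so (2u + 7) divides it; the quotient is 5u**3 + 3u**2 - 158u - 240.
Continuing, u = -8/5 is a root, so (5u + 8) divides it; the quotient is u**2 - u - 30.
The remaining quadratic factors as (u - 6)(u + 5).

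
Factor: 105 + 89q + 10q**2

Need a pair with product 10·105 = 1050 and sum 89: that's 14 and 75.
Split the middle term: 10q**2 + 14q + 75q + 105 = 2q(5q + 7) + 15(5q + 7).

(2q + 15)(5q + 7)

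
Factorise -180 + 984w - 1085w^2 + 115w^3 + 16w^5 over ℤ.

(4w - 1)(4w - 3)(w - 3)(w^2 + 4w + 20)

By the rational root theorem, w = 3 is a root, so (w - 3) is a factor; dividing leaves 16w^4 + 48w^3 + 259w^2 - 308w + 60.
Then w = 1/4 is a root, so (4w - 1) divides it; the quotient is 4w^3 + 13w^2 + 68w - 60.
Continuing, w = 3/4 is a root, so (4w - 3) is a factor; dividing leaves w^2 + 4w + 20.
The quadratic w^2 + 4w + 20 has discriminant -64 < 0 and is irreducible over ℤ.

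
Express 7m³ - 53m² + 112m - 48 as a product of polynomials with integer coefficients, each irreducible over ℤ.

By the rational root theorem, m = 4 is a root, giving the factor (m - 4) and quotient 7m² - 25m + 12.
The remaining quadratic factors as (7m - 4)(m - 3).

(7m - 4)(m - 3)(m - 4)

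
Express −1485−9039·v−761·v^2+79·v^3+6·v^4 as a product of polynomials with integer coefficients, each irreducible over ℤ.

By the rational root theorem, v = −15 is a root, so (v+15) is a factor; dividing leaves 6·v^3−11·v^2−596·v−99.
Next, v = −9 is a root, giving the factor (v+9) and quotient 6·v^2−65·v−11.
The remaining quadratic factors as (v−11)(6·v+1).

(6·v+1)·(v+15)·(v+9)·(v−11)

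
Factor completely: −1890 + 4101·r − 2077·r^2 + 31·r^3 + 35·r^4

Trying the rational-root candidates, r = 6 is a root, giving the factor (r − 6) and quotient 35·r^3 + 241·r^2 − 631·r + 315.
Then r = 5/7 is a root, so (7·r − 5) is a factor; dividing leaves 5·r^2 + 38·r − 63.
The remaining quadratic factors as (5·r − 7)(r + 9).

(5·r − 7)·(7·r − 5)·(r + 9)·(r − 6)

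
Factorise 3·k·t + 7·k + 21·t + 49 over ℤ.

Group as (3·k·t + 7·k) + (21·t + 49) = k·(3·t + 7) + 7·(3·t + 7).
Both groups share the factor (3·t + 7).

(3·t + 7)·(k + 7)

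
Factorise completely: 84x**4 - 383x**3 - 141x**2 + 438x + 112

Among the possible rational roots, x = -1 is a root, so (x + 1) divides it; the quotient is 84x**3 - 467x**2 + 326x + 112.
Next, x = -1/4 is a root, so (4x + 1) divides it; the quotient is 21x**2 - 122x + 112.
The remaining quadratic factors as (3x - 14)(7x - 8).

(3x - 14)(4x + 1)(7x - 8)(x + 1)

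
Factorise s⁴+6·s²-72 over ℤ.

Substitute u = s² to get a quadratic in u, then factor.
s²-6 is irreducible over ℤ (6 is not a perfect square).
s²+12 is irreducible over ℤ (always positive, so no real roots).

(s²+12)·(s²-6)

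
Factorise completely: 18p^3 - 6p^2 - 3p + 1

Group as (18p^3 - 3p) + (-6p^2 + 1) = 3p(6p^2 - 1) - (6p^2 - 1).
Both groups share the factor (6p^2 - 1).

(3p - 1)(6p^2 - 1)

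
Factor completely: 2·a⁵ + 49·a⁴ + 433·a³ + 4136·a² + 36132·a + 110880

Trying the rational-root candidates, a = -8 is a root, so (a + 8) divides it; the quotient is 2·a⁴ + 33·a³ + 169·a² + 2784·a + 13860.
Continuing, a = -15 is a root, so (a + 15) is a factor; dividing leaves 2·a³ + 3·a² + 124·a + 924.
Continuing, a = -11/2 is a root, so (2·a + 11) is a factor; dividing leaves a² - 4·a + 84.
The quadratic a² - 4·a + 84 has discriminant -320 < 0 and is irreducible over ℤ.

(2·a + 11)·(a + 15)·(a + 8)·(a² - 4·a + 84)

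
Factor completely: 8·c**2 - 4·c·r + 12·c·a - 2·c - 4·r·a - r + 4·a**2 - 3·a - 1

(4·c + 4·a + 1)·(2·c - r + a - 1)

Group: 4·c·(2·c - r + a - 1) + (4·a + 1)·(2·c - r + a - 1); both groups contain (2·c - r + a - 1).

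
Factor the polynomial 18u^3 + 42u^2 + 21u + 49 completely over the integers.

Group as (18u^3 + 21u) + (42u^2 + 49) = 3u(6u^2 + 7) + 7(6u^2 + 7).
Both groups share the factor (6u^2 + 7).

(3u + 7)(6u^2 + 7)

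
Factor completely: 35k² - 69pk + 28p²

Group: 7p(4p - 7k) - 5k(4p - 7k); both groups contain (4p - 7k).

(7p - 5k)(4p - 7k)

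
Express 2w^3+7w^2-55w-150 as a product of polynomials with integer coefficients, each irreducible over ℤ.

By the rational root theorem, w = 5 is a root, so (w-5) is a factor; dividing leaves 2w^2+17w+30.
The remaining quadratic factors as (2w+5)(w+6).

(2w+5)(w+6)(w-5)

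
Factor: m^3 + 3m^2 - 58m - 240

By the rational root theorem, m = 8 is a root, so (m - 8) is a factor; dividing leaves m^2 + 11m + 30.
The remaining quadratic factors as (m + 5)(m + 6).

(m + 5)(m + 6)(m - 8)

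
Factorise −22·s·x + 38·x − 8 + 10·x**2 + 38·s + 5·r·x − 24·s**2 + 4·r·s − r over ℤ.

(4·s + 5·x − 1)·(r − 6·s + 2·x + 8)

Group: 4·s·(r − 6·s + 2·x + 8) + (5·x − 1)·(r − 6·s + 2·x + 8); both groups contain (r − 6·s + 2·x + 8).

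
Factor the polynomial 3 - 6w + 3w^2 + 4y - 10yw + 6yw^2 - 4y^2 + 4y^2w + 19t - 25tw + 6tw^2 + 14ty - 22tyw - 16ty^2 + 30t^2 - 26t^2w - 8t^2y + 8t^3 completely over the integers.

Group: 4t(2t^2 - 2ty - 6tw + 7t - 4y^2 - 6yw + 4y - 3w + 3) + (-w + 1)(2t^2 - 2ty - 6tw + 7t - 4y^2 - 6yw + 4y - 3w + 3); both groups contain (2t^2 - 2ty - 6tw + 7t - 4y^2 - 6yw + 4y - 3w + 3), so (4t - w + 1) is a factor with cofactor 2t^2 - 2ty - 6tw + 7t - 4y^2 - 6yw + 4y - 3w + 3.
The cofactor groups again: 2t^2 - 2ty - 6tw + 7t - 4y^2 - 6yw + 4y - 3w + 3 = 2t(t - 2y - 3w + 3) + (2y + 1)(t - 2y - 3w + 3); both groups contain (t - 2y - 3w + 3), giving (2t + 2y + 1)(t - 2y - 3w + 3).

(2t + 2y + 1)(4t - w + 1)(t - 2y - 3w + 3)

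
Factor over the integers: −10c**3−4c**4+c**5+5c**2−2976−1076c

Trying the rational-root candidates, c = −4 is a root, so (c+4) is a factor; dividing leaves c**4−8c**3+22c**2−83c−744.
Continuing, c = −3 is a root, so (c+3) divides it; the quotient is c**3−11c**2+55c−248.
Then c = 8 is a root, so (c−8) divides it; the quotient is c**2−3c+31.
The quadratic c**2−3c+31 has discriminant −115 < 0 and is irreducible over ℤ.

(c+3)(c+4)(c−8)(c**2−3c+31)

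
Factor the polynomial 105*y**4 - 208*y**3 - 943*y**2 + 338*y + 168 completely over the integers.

Testing divisors of the constant over divisors of the leading coefficient, y = 4 is a root, so (y - 4) is a factor; dividing leaves 105*y**3 + 212*y**2 - 95*y - 42.
Then y = -2/7 is a root, so (7*y + 2) divides it; the quotient is 15*y**2 + 26*y - 21.
The remaining quadratic factors as (5*y - 3)(3*y + 7).

(3*y + 7)*(5*y - 3)*(7*y + 2)*(y - 4)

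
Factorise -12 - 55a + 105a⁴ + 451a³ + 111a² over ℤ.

By the rational root theorem, a = -1/5 is a root, so (5a + 1) divides it; the quotient is 21a³ + 86a² + 5a - 12.
Next, a = 1/3 is a root, so (3a - 1) is a factor; dividing leaves 7a² + 31a + 12.
The remaining quadratic factors as (7a + 3)(a + 4).

(3a - 1)(5a + 1)(7a + 3)(a + 4)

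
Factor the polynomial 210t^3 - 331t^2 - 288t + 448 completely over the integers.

(5t - 8)(6t + 7)(7t - 8)

Testing divisors of the constant over divisors of the leading coefficient, t = -7/6 is a root, giving the factor (6t + 7) and quotient 35t^2 - 96t + 64.
The remaining quadratic factors as (5t - 8)(7t - 8).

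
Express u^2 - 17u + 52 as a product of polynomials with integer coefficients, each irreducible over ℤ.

Two integers with product 52 and sum -17 are -4 and -13.

(u - 13)(u - 4)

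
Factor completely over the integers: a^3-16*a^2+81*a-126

(a-3)*(a-6)*(a-7)

Trying the rational-root candidates, a = 3 is a root, so (a-3) is a factor; dividing leaves a^2-13*a+42.
The remaining quadratic factors as (a-6)(a-7).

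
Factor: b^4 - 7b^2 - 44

Substitute u = b^2 to get a quadratic in u, then factor.
b^2 - 11 is irreducible over ℤ (11 is not a perfect square).
b^2 + 4 is irreducible over ℤ (sum of squares).

(b^2 + 4)(b^2 - 11)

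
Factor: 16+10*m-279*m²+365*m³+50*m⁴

Testing divisors of the constant over divisors of the leading coefficient, m = -1/5 is a root, giving the factor (5*m+1) and quotient 10*m³+71*m²-70*m+16.
Continuing, m = 1/2 is a root, so (2*m-1) is a factor; dividing leaves 5*m²+38*m-16.
The remaining quadratic factors as (m+8)(5*m-2).

(2*m-1)*(5*m+1)*(5*m-2)*(m+8)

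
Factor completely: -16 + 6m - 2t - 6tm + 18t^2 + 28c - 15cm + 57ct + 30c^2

(5c + 2t - 2)(6c + 9t - 3m + 8)

Group: 6c(5c + 2t - 2) + (9t - 3m + 8)(5c + 2t - 2); both groups contain (5c + 2t - 2).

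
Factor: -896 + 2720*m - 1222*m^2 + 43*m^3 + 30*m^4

(2*m - 7)*(3*m - 8)*(5*m - 2)*(m + 8)

By the rational root theorem, m = 8/3 is a root, so (3*m - 8) divides it; the quotient is 10*m^3 + 41*m^2 - 298*m + 112.
Next, m = 2/5 is a root, so (5*m - 2) is a factor; dividing leaves 2*m^2 + 9*m - 56.
The remaining quadratic factors as (2*m - 7)(m + 8).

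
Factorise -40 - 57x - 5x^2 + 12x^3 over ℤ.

Testing divisors of the constant over divisors of the leading coefficient, x = -5/4 is a root, so (4x + 5) is a factor; dividing leaves 3x^2 - 5x - 8.
The remaining quadratic factors as (x + 1)(3x - 8).

(3x - 8)(4x + 5)(x + 1)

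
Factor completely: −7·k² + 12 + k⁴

Substitute u = k² to get a quadratic in u, then factor.
k² − 4 is a difference of squares.
k² − 3 is irreducible over ℤ (3 is not a perfect square).

(k + 2)·(k − 2)·(k² − 3)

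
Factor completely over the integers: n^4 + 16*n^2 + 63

(n^2 + 7)*(n^2 + 9)

Substitute u = n^2 to get a quadratic in u, then factor.
n^2 + 9 is irreducible over ℤ (sum of squares).
n^2 + 7 is irreducible over ℤ (always positive, so no real roots).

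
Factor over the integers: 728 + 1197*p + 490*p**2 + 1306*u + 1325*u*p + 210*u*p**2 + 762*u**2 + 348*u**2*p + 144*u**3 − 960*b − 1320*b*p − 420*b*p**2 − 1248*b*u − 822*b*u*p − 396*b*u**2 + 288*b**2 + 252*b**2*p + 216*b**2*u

(6*b − 8*u − 10*p − 13)*(6*b − 3*u − 7)*(6*u + 7*p + 8)

Group: 6*u*(36*b**2 − 66*b*u − 60*b*p − 120*b + 24*u**2 + 30*u*p + 95*u + 70*p + 91) + (7*p + 8)*(36*b**2 − 66*b*u − 60*b*p − 120*b + 24*u**2 + 30*u*p + 95*u + 70*p + 91); both groups contain (36*b**2 − 66*b*u − 60*b*p − 120*b + 24*u**2 + 30*u*p + 95*u + 70*p + 91), so (6*u + 7*p + 8) is a factor with cofactor 36*b**2 − 66*b*u − 60*b*p − 120*b + 24*u**2 + 30*u*p + 95*u + 70*p + 91.
The cofactor groups again: 36*b**2 − 66*b*u − 60*b*p − 120*b + 24*u**2 + 30*u*p + 95*u + 70*p + 91 = 6*b*(6*b − 8*u − 10*p − 13) + (−3*u − 7)*(6*b − 8*u − 10*p − 13); both groups contain (6*b − 8*u − 10*p − 13), giving (6*b − 3*u − 7)*(6*b − 8*u − 10*p − 13).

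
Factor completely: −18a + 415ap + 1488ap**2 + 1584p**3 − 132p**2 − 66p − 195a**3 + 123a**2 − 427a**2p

−(13a + 12p − 3)(3a + 11p)(5a − 12p − 2)

Group: 13a(−15a**2 − 19ap + 6a + 132p**2 + 22p) + (12p − 3)(−15a**2 − 19ap + 6a + 132p**2 + 22p); both groups contain (−15a**2 − 19ap + 6a + 132p**2 + 22p), so (13a + 12p − 3) is a factor with cofactor −15a**2 − 19ap + 6a + 132p**2 + 22p.
The cofactor groups again: −15a**2 − 19ap + 6a + 132p**2 + 22p = −3a(5a − 12p − 2) − 11p(5a − 12p − 2); both groups contain (5a − 12p − 2), giving −(3a + 11p)(5a − 12p − 2).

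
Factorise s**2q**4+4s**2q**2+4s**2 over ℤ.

Factor out s**2 first: what remains is q**4+4q**2+4.
Recognize a perfect-square trinomial with the parts q**2 and 2.

s**2(q**2+2)**2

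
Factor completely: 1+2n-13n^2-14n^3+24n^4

(2n+1)(3n-1)(4n+1)(n-1)

Testing divisors of the constant over divisors of the leading coefficient, n = -1/4 is a root, giving the factor (4n+1) and quotient 6n^3-5n^2-2n+1.
Then n = 1/3 is a root, so (3n-1) is a factor; dividing leaves 2n^2-n-1.
The remaining quadratic factors as (n-1)(2n+1).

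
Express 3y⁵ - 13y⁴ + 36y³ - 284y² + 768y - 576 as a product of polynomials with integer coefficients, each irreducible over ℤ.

(3y - 4)(y - 2)(y - 4)(y² + 3y + 18)

Testing divisors of the constant over divisors of the leading coefficient, y = 4 is a root, so (y - 4) is a factor; dividing leaves 3y⁴ - y³ + 32y² - 156y + 144.
Then y = 2 is a root, so (y - 2) divides it; the quotient is 3y³ + 5y² + 42y - 72.
Next, y = 4/3 is a root, so (3y - 4) is a factor; dividing leaves y² + 3y + 18.
The quadratic y² + 3y + 18 has discriminant -63 < 0 and is irreducible over ℤ.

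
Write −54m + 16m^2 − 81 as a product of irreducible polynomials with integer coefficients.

(2m − 9)(8m + 9)

Need a pair with product 16·(−81) = −1296 and sum −54: that's 18 and −72.
Split the middle term: 16m^2 + 18m − 72m − 81 = 2m(8m + 9) − 9(8m + 9).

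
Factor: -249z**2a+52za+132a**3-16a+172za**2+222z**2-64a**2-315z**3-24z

Group: 15z(-21z**2-32za+12z-12a**2+8a) + (-11a-2)(-21z**2-32za+12z-12a**2+8a); both groups contain (-21z**2-32za+12z-12a**2+8a), so (15z-11a-2) is a factor with cofactor -21z**2-32za+12z-12a**2+8a.
The cofactor groups again: -21z**2-32za+12z-12a**2+8a = -3z(7z+6a-4) - 2a(7z+6a-4); both groups contain (7z+6a-4), giving -(3z+2a)(7z+6a-4).

-(15z-11a-2)(3z+2a)(7z+6a-4)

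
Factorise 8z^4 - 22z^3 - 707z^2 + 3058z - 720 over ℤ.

(2z - 9)(4z - 1)(z + 10)(z - 8)

By the rational root theorem, z = 1/4 is a root, so (4z - 1) divides it; the quotient is 2z^3 - 5z^2 - 178z + 720.
Then z = 9/2 is a root, so (2z - 9) is a factor; dividing leaves z^2 + 2z - 80.
The remaining quadratic factors as (z - 8)(z + 10).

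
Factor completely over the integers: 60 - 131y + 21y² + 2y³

By the rational root theorem, y = -15 is a root, so (y + 15) divides it; the quotient is 2y² - 9y + 4.
The remaining quadratic factors as (y - 4)(2y - 1).

(2y - 1)(y + 15)(y - 4)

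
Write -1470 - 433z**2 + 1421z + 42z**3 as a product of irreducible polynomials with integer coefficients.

(2z - 7)(3z - 14)(7z - 15)

By the rational root theorem, z = 14/3 is a root, so (3z - 14) is a factor; dividing leaves 14z**2 - 79z + 105.
The remaining quadratic factors as (2z - 7)(7z - 15).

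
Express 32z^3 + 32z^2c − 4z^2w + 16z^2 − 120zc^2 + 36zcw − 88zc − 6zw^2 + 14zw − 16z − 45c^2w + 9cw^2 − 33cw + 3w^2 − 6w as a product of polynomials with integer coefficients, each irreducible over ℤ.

Group: 8z(4z^2 + 4zc − 2zw + 2z − 15c^2 + 3cw − 11c + w − 2) + 3w(4z^2 + 4zc − 2zw + 2z − 15c^2 + 3cw − 11c + w − 2); both groups contain (4z^2 + 4zc − 2zw + 2z − 15c^2 + 3cw − 11c + w − 2), so (8z + 3w) is a factor with cofactor 4z^2 + 4zc − 2zw + 2z − 15c^2 + 3cw − 11c + w − 2.
The cofactor groups again: 4z^2 + 4zc − 2zw + 2z − 15c^2 + 3cw − 11c + w − 2 = 2z(2z − 3c − 1) + (5c − w + 2)(2z − 3c − 1); both groups contain (2z − 3c − 1), giving (2z + 5c − w + 2)(2z − 3c − 1).

(2z − 3c − 1)(8z + 3w)(2z + 5c − w + 2)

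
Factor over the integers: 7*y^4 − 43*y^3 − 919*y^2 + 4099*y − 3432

By the rational root theorem, y = 3 is a root, so (y − 3) divides it; the quotient is 7*y^3 − 22*y^2 − 985*y + 1144.
Next, y = −11 is a root, so (y + 11) divides it; the quotient is 7*y^2 − 99*y + 104.
The remaining quadratic factors as (7*y − 8)(y − 13).

(7*y − 8)*(y + 11)*(y − 13)*(y − 3)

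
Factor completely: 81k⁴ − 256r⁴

(3k + 4r)(3k − 4r)(9k² + 16r²)

(3k)⁴ − (4r)⁴ = ((3k)² − (4r)²)((3k)² + (4r)²); the first factor splits again, the second (9k² + 16r²) is irreducible.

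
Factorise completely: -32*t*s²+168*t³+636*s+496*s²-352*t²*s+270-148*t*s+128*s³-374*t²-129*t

Group: 4*t*(42*t²-4*t*s+t-16*s²-44*s-30) + (-8*s-9)*(42*t²-4*t*s+t-16*s²-44*s-30); both groups contain (42*t²-4*t*s+t-16*s²-44*s-30), so (4*t-8*s-9) is a factor with cofactor 42*t²-4*t*s+t-16*s²-44*s-30.
The cofactor groups again: 42*t²-4*t*s+t-16*s²-44*s-30 = 6*t*(7*t+4*s+6) + (-4*s-5)*(7*t+4*s+6); both groups contain (7*t+4*s+6), giving (6*t-4*s-5)*(7*t+4*s+6).

(6*t-4*s-5)*(4*t-8*s-9)*(7*t+4*s+6)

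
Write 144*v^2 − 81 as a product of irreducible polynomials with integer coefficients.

9*(4*v + 3)*(4*v − 3)

Pull out the common factor 9; 16*v^2 − 9 is a difference of squares.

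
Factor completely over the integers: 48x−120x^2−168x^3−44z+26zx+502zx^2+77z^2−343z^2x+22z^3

Group: z(22z^2−35zx−11z+12x^2+12x) + (−14x+4)(22z^2−35zx−11z+12x^2+12x); both groups contain (22z^2−35zx−11z+12x^2+12x), so (z−14x+4) is a factor with cofactor 22z^2−35zx−11z+12x^2+12x.
The cofactor groups again: 22z^2−35zx−11z+12x^2+12x = 11z(2z−x−1) − 12x(2z−x−1); both groups contain (2z−x−1), giving (11z−12x)(2z−x−1).

(11z−12x)(z−14x+4)(2z−x−1)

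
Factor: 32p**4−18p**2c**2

2p**2(4p−3c)(4p+3c)

Factor out 2p**2, leaving 16p**2−9c**2, which is a difference of two squares.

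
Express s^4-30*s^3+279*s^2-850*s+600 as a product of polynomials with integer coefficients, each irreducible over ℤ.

(s-1)*(s-10)*(s-15)*(s-4)

Testing divisors of the constant over divisors of the leading coefficient, s = 1 is a root, so (s-1) is a factor; dividing leaves s^3-29*s^2+250*s-600.
Continuing, s = 4 is a root, so (s-4) is a factor; dividing leaves s^2-25*s+150.
The remaining quadratic factors as (s-15)(s-10).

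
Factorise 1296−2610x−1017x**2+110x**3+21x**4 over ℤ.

By the rational root theorem, x = 3/7 is a root, so (7x−3) is a factor; dividing leaves 3x**3+17x**2−138x−432.
Then x = 6 is a root, so (x−6) is a factor; dividing leaves 3x**2+35x+72.
The remaining quadratic factors as (x+9)(3x+8).

(3x+8)(7x−3)(x+9)(x−6)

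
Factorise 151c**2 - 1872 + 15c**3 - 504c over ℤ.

Testing divisors of the constant over divisors of the leading coefficient, c = -12 is a root, giving the factor (c + 12) and quotient 15c**2 - 29c - 156.
The remaining quadratic factors as (3c - 13)(5c + 12).

(3c - 13)(5c + 12)(c + 12)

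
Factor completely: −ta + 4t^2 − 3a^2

Group: t(4t + 3a) − a(4t + 3a); both groups contain (4t + 3a).

(t − a)(4t + 3a)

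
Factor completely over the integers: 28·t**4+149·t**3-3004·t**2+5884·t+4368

Testing divisors of the constant over divisors of the leading coefficient, t = -14 is a root, so (t+14) is a factor; dividing leaves 28·t**3-243·t**2+398·t+312.
Next, t = 13/4 is a root, so (4·t-13) divides it; the quotient is 7·t**2-38·t-24.
The remaining quadratic factors as (t-6)(7·t+4).

(4·t-13)·(7·t+4)·(t+14)·(t-6)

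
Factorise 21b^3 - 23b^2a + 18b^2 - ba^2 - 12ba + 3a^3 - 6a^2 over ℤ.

(7b - 3a + 6)(b - a)(3b + a)

Group: b(21b^2 - 2ba + 18b - 3a^2 + 6a) - a(21b^2 - 2ba + 18b - 3a^2 + 6a); both groups contain (21b^2 - 2ba + 18b - 3a^2 + 6a), so (b - a) is a factor with cofactor 21b^2 - 2ba + 18b - 3a^2 + 6a.
The cofactor groups again: 21b^2 - 2ba + 18b - 3a^2 + 6a = 7b(3b + a) + (-3a + 6)(3b + a); both groups contain (3b + a), giving (7b - 3a + 6)(3b + a).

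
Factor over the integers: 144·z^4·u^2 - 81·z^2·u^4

9·u^2·z^2·(4·z - 3·u)·(4·z + 3·u)

Factor out 9·z^2·u^2, leaving 16·z^2 - 9·u^2, which is a difference of two squares.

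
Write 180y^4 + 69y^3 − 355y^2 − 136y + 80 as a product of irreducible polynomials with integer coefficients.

(3y − 1)(3y − 4)(4y + 5)(5y + 4)

Among the possible rational roots, y = 1/3 is a root, so (3y − 1) divides it; the quotient is 60y^3 + 43y^2 − 104y − 80.
Next, y = −5/4 is a root, giving the factor (4y + 5) and quotient 15y^2 − 8y − 16.
The remaining quadratic factors as (3y − 4)(5y + 4).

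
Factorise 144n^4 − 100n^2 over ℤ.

Every term has a factor of 4n^2. Then 36n^2 − 25 = (6n)² − (5)².

4n^2(6n + 5)(6n − 5)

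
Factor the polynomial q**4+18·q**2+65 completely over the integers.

(q**2+13)·(q**2+5)

Substitute u = q**2 to get a quadratic in u, then factor.
q**2+13 is irreducible over ℤ (always positive, so no real roots).
q**2+5 is irreducible over ℤ (always positive, so no real roots).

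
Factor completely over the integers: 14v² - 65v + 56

(2v - 7)(7v - 8)

Need a pair with product 14·56 = 784 and sum -65: that's -16 and -49.
Split the middle term: 14v² - 16v - 49v + 56 = 2v(7v - 8) - 7(7v - 8).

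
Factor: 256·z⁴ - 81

(4·z + 3)·(4·z - 3)·(16·z² + 9)

Write as (16·z²)² − (9)², then factor 16·z² - 9 once more.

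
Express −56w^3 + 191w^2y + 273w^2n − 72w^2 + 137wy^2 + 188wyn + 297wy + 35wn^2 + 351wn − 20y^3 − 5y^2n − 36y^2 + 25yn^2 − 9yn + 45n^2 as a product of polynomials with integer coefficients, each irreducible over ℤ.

−(w − 4y − 5n)(7w + 5y + 9)(8w − y + n)

Group: w(−56w^2 − 33wy − 7wn − 72w + 5y^2 − 5yn + 9y − 9n) + (−4y − 5n)(−56w^2 − 33wy − 7wn − 72w + 5y^2 − 5yn + 9y − 9n); both groups contain (−56w^2 − 33wy − 7wn − 72w + 5y^2 − 5yn + 9y − 9n), so (w − 4y − 5n) is a factor with cofactor −56w^2 − 33wy − 7wn − 72w + 5y^2 − 5yn + 9y − 9n.
The cofactor groups again: −56w^2 − 33wy − 7wn − 72w + 5y^2 − 5yn + 9y − 9n = −7w(8w − y + n) + (−5y − 9)(8w − y + n); both groups contain (8w − y + n), giving −(7w + 5y + 9)(8w − y + n).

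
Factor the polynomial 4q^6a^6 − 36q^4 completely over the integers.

4q^4(qa^3 + 3)(qa^3 − 3)

Factor out 4q^4 first: what remains is q^2a^6 − 9.
Recognize a difference of squares with the parts qa^3 and 3.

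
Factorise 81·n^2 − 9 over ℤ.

9·(3·n + 1)·(3·n − 1)

Pull out the common factor 9; 9·n^2 − 1 is a difference of squares.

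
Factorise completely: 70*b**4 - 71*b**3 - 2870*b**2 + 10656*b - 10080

(2*b + 15)*(5*b - 14)*(7*b - 12)*(b - 4)

Testing divisors of the constant over divisors of the leading coefficient, b = 14/5 is a root, giving the factor (5*b - 14) and quotient 14*b**3 + 25*b**2 - 504*b + 720.
Then b = 4 is a root, giving the factor (b - 4) and quotient 14*b**2 + 81*b - 180.
The remaining quadratic factors as (2*b + 15)(7*b - 12).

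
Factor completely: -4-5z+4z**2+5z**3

Trying the rational-root candidates, z = -1 is a root, so (z+1) is a factor; dividing leaves 5z**2-z-4.
The remaining quadratic factors as (5z+4)(z-1).

(5z+4)(z+1)(z-1)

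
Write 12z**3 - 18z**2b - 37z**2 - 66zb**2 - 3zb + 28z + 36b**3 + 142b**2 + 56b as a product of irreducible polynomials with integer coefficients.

Group: z(12z**2 - 42zb - 37z + 18b**2 + 71b + 28) + 2b(12z**2 - 42zb - 37z + 18b**2 + 71b + 28); both groups contain (12z**2 - 42zb - 37z + 18b**2 + 71b + 28), so (z + 2b) is a factor with cofactor 12z**2 - 42zb - 37z + 18b**2 + 71b + 28.
The cofactor groups again: 12z**2 - 42zb - 37z + 18b**2 + 71b + 28 = 4z(3z - 9b - 4) + (-2b - 7)(3z - 9b - 4); both groups contain (3z - 9b - 4), giving (4z - 2b - 7)(3z - 9b - 4).

(4z - 2b - 7)(3z - 9b - 4)(z + 2b)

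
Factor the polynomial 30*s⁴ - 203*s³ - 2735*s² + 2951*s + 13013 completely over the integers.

(5*s - 13)*(6*s + 11)*(s + 7)*(s - 13)

By the rational root theorem, s = -11/6 is a root, so (6*s + 11) is a factor; dividing leaves 5*s³ - 43*s² - 377*s + 1183.
Next, s = 13 is a root, so (s - 13) divides it; the quotient is 5*s² + 22*s - 91.
The remaining quadratic factors as (5*s - 13)(s + 7).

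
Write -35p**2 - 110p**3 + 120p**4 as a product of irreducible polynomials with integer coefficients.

5p**2(4p + 1)(6p - 7)

Pull out the common factor 5p**2, then factor the remaining trinomial.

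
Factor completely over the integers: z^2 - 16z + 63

Two integers with product 63 and sum -16 are -9 and -7.

(z - 7)(z - 9)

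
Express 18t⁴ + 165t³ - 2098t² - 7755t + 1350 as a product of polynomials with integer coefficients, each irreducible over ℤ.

(3t + 10)(6t - 1)(t + 15)(t - 9)

Among the possible rational roots, t = 1/6 is a root, so (6t - 1) divides it; the quotient is 3t³ + 28t² - 345t - 1350.
Next, t = 9 is a root, giving the factor (t - 9) and quotient 3t² + 55t + 150.
The remaining quadratic factors as (3t + 10)(t + 15).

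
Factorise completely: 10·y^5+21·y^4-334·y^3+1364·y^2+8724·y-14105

(2·y+13)·(5·y-7)·(y+5)·(y^2-8·y+31)

Testing divisors of the constant over divisors of the leading coefficient, y = -5 is a root, giving the factor (y+5) and quotient 10·y^4-29·y^3-189·y^2+2309·y-2821.
Then y = -13/2 is a root, giving the factor (2·y+13) and quotient 5·y^3-47·y^2+211·y-217.
Next, y = 7/5 is a root, so (5·y-7) is a factor; dividing leaves y^2-8·y+31.
The quadratic y^2-8·y+31 has discriminant -60 < 0 and is irreducible over ℤ.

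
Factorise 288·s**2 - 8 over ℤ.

8·(6·s + 1)·(6·s - 1)

Every term has a factor of 8. Then 36·s**2 - 1 = (6·s)² − (1)².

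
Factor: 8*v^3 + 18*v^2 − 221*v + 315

Among the possible rational roots, v = 9/4 is a root, giving the factor (4*v − 9) and quotient 2*v^2 + 9*v − 35.
The remaining quadratic factors as (v + 7)(2*v − 5).

(2*v − 5)*(4*v − 9)*(v + 7)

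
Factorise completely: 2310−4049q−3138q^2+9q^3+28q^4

Testing divisors of the constant over divisors of the leading coefficient, q = 11 is a root, giving the factor (q−11) and quotient 28q^3+317q^2+349q−210.
Next, q = 3/7 is a root, so (7q−3) divides it; the quotient is 4q^2+47q+70.
The remaining quadratic factors as (4q+7)(q+10).

(4q+7)(7q−3)(q+10)(q−11)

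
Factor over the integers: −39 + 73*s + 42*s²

(6*s + 13)*(7*s − 3)

Need a pair with product 42·(−39) = −1638 and sum 73: that's −18 and 91.
Split the middle term: 42*s² − 18*s + 91*s − 39 = 6*s*(7*s − 3) + 13*(7*s − 3).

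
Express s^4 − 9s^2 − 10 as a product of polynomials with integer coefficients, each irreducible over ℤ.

(s^2 + 1)(s^2 − 10)

Substitute u = s^2 to get a quadratic in u, then factor.
s^2 − 10 is irreducible over ℤ (10 is not a perfect square).
s^2 + 1 is irreducible over ℤ (sum of squares).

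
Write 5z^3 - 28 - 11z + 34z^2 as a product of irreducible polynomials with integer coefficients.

Testing divisors of the constant over divisors of the leading coefficient, z = -4/5 is a root, so (5z + 4) is a factor; dividing leaves z^2 + 6z - 7.
The remaining quadratic factors as (z + 7)(z - 1).

(5z + 4)(z + 7)(z - 1)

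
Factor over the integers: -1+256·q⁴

Difference of squares twice: with A = 4·q and B = 1, A⁴ − B⁴ = (A² − B²)(A² + B²), and A² − B² factors again.

(4·q+1)·(4·q-1)·(16·q²+1)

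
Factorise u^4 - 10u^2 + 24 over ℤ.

(u + 2)(u - 2)(u^2 - 6)

Substitute w = u^2 to get a quadratic in w, then factor.
u^2 - 6 is irreducible over ℤ (6 is not a perfect square).
u^2 - 4 is a difference of squares.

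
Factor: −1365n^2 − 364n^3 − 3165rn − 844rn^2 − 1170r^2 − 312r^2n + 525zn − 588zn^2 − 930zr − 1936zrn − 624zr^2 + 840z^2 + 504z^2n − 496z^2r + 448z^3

(7z − 13r − 7n)(8z + 6r + 13n)(8z + 4n + 15)

Group: 8z(56z^2 − 104zr − 28zn + 105z − 52rn − 195r − 28n^2 − 105n) + (6r + 13n)(56z^2 − 104zr − 28zn + 105z − 52rn − 195r − 28n^2 − 105n); both groups contain (56z^2 − 104zr − 28zn + 105z − 52rn − 195r − 28n^2 − 105n), so (8z + 6r + 13n) is a factor with cofactor 56z^2 − 104zr − 28zn + 105z − 52rn − 195r − 28n^2 − 105n.
The cofactor groups again: 56z^2 − 104zr − 28zn + 105z − 52rn − 195r − 28n^2 − 105n = 7z(8z + 4n + 15) + (−13r − 7n)(8z + 4n + 15); both groups contain (8z + 4n + 15), giving (7z − 13r − 7n)(8z + 4n + 15).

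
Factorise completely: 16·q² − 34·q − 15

(2·q − 5)·(8·q + 3)

Need a pair with product 16·(−15) = −240 and sum −34: that's −40 and 6.
Split the middle term: 16·q² − 40·q + 6·q − 15 = 8·q·(2·q − 5) + 3·(2·q − 5).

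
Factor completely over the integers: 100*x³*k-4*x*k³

4*k*x*(5*x-k)*(5*x+k)

Factor out 4*x*k, leaving 25*x²-k², which is a difference of two squares.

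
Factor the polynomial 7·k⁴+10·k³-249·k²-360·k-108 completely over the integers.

Among the possible rational roots, k = -1 is a root, so (k+1) is a factor; dividing leaves 7·k³+3·k²-252·k-108.
Next, k = -6 is a root, so (k+6) is a factor; dividing leaves 7·k²-39·k-18.
The remaining quadratic factors as (k-6)(7·k+3).

(7·k+3)·(k+1)·(k+6)·(k-6)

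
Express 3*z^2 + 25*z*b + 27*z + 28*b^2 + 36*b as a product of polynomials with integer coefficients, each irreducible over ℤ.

Group: z*(3*z + 4*b) + (7*b + 9)*(3*z + 4*b); both groups contain (3*z + 4*b).

(3*z + 4*b)*(z + 7*b + 9)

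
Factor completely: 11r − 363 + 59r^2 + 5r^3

(5r − 11)(r + 11)(r + 3)

Testing divisors of the constant over divisors of the leading coefficient, r = 11/5 is a root, so (5r − 11) divides it; the quotient is r^2 + 14r + 33.
The remaining quadratic factors as (r + 11)(r + 3).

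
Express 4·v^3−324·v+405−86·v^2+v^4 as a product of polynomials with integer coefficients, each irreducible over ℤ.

(v+5)·(v+9)·(v−1)·(v−9)

Among the possible rational roots, v = 1 is a root, so (v−1) divides it; the quotient is v^3+5·v^2−81·v−405.
Next, v = −9 is a root, so (v+9) is a factor; dividing leaves v^2−4·v−45.
The remaining quadratic factors as (v+5)(v−9).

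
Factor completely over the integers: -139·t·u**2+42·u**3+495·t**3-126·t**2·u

(11·t+6·u)·(15·t-7·u)·(3·t-u)

Group: 15·t·(33·t**2+7·t·u-6·u**2) - 7·u·(33·t**2+7·t·u-6·u**2); both groups contain (33·t**2+7·t·u-6·u**2), so (15·t-7·u) is a factor with cofactor 33·t**2+7·t·u-6·u**2.
The cofactor groups again: 33·t**2+7·t·u-6·u**2 = 11·t·(3·t-u) + 6·u·(3·t-u); both groups contain (3·t-u), giving (11·t+6·u)·(3·t-u).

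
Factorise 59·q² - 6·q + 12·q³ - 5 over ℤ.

(3·q - 1)·(4·q + 1)·(q + 5)

Trying the rational-root candidates, q = 1/3 is a root, giving the factor (3·q - 1) and quotient 4·q² + 21·q + 5.
The remaining quadratic factors as (q + 5)(4·q + 1).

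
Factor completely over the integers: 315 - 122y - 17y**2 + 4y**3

(4y - 9)(y + 5)(y - 7)

Trying the rational-root candidates, y = -5 is a root, so (y + 5) divides it; the quotient is 4y**2 - 37y + 63.
The remaining quadratic factors as (y - 7)(4y - 9).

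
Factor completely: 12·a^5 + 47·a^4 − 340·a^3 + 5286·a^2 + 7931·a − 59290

(3·a + 11)·(4·a − 11)·(a + 10)·(a^2 − 7·a + 49)

Among the possible rational roots, a = 11/4 is a root, so (4·a − 11) is a factor; dividing leaves 3·a^4 + 20·a^3 − 30·a^2 + 1239·a + 5390.
Continuing, a = −11/3 is a root, so (3·a + 11) is a factor; dividing leaves a^3 + 3·a^2 − 21·a + 490.
Then a = −10 is a root, so (a + 10) is a factor; dividing leaves a^2 − 7·a + 49.
The quadratic a^2 − 7·a + 49 has discriminant −147 < 0 and is irreducible over ℤ.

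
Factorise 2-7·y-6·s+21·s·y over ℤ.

Group as (21·s·y-6·s) + (-7·y+2) = 3·s·(7·y-2) - (7·y-2).
Both groups share the factor (7·y-2).

(3·s-1)·(7·y-2)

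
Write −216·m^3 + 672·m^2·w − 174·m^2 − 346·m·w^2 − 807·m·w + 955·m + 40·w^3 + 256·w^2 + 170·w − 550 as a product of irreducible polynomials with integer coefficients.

−(4·m − 10·w + 11)·(6·m − w − 5)·(9·m − 4·w − 10)

Group: 9·m·(−24·m^2 + 64·m·w − 46·m − 10·w^2 − 39·w + 55) + (−4·w − 10)·(−24·m^2 + 64·m·w − 46·m − 10·w^2 − 39·w + 55); both groups contain (−24·m^2 + 64·m·w − 46·m − 10·w^2 − 39·w + 55), so (9·m − 4·w − 10) is a factor with cofactor −24·m^2 + 64·m·w − 46·m − 10·w^2 − 39·w + 55.
The cofactor groups again: −24·m^2 + 64·m·w − 46·m − 10·w^2 − 39·w + 55 = −4·m·(6·m − w − 5) + (10·w − 11)·(6·m − w − 5); both groups contain (6·m − w − 5), giving −(4·m − 10·w + 11)·(6·m − w − 5).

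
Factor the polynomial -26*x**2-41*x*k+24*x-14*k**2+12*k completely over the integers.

Group: -13*x*(2*x+k) + (-14*k+12)*(2*x+k); both groups contain (2*x+k).

-(13*x+14*k-12)*(2*x+k)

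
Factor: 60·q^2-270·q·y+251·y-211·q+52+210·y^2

Group: 15·q·(4·q-14·y-13) + (-15·y-4)·(4·q-14·y-13); both groups contain (4·q-14·y-13).

(15·q-15·y-4)·(4·q-14·y-13)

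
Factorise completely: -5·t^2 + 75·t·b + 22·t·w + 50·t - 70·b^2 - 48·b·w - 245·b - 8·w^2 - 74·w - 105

Group: -t·(5·t - 5·b - 2·w - 15) + (14·b + 4·w + 7)·(5·t - 5·b - 2·w - 15); both groups contain (5·t - 5·b - 2·w - 15).

-(t - 14·b - 4·w - 7)·(5·t - 5·b - 2·w - 15)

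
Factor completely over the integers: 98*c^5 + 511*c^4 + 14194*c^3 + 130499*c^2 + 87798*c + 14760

(2*c + 15)*(7*c + 2)*(7*c + 3)*(c^2 − 3*c + 164)

Trying the rational-root candidates, c = −3/7 is a root, so (7*c + 3) is a factor; dividing leaves 14*c^4 + 67*c^3 + 1999*c^2 + 17786*c + 4920.
Then c = −15/2 is a root, so (2*c + 15) is a factor; dividing leaves 7*c^3 − 19*c^2 + 1142*c + 328.
Then c = −2/7 is a root, so (7*c + 2) is a factor; dividing leaves c^2 − 3*c + 164.
The quadratic c^2 − 3*c + 164 has discriminant −647 < 0 and is irreducible over ℤ.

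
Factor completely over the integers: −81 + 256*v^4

Difference of squares twice: with A = 4*v and B = 3, A⁴ − B⁴ = (A² − B²)(A² + B²), and A² − B² factors again.

(4*v + 3)*(4*v − 3)*(16*v^2 + 9)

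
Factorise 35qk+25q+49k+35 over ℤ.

Group as (35qk+25q) + (49k+35) = 5q(7k+5) + 7(7k+5).
Both groups share the factor (7k+5).

(5q+7)(7k+5)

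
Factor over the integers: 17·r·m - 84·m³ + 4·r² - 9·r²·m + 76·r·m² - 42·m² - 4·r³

-(r - 2·m - 1)·(4·r - 7·m)·(r + 6·m)

Group: r·(-4·r² + 15·r·m + 4·r - 14·m² - 7·m) + 6·m·(-4·r² + 15·r·m + 4·r - 14·m² - 7·m); both groups contain (-4·r² + 15·r·m + 4·r - 14·m² - 7·m), so (r + 6·m) is a factor with cofactor -4·r² + 15·r·m + 4·r - 14·m² - 7·m.
The cofactor groups again: -4·r² + 15·r·m + 4·r - 14·m² - 7·m = -4·r·(r - 2·m - 1) + 7·m·(r - 2·m - 1); both groups contain (r - 2·m - 1), giving -(4·r - 7·m)·(r - 2·m - 1).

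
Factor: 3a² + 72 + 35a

(3a + 8)(a + 9)

Need a pair with product 3·72 = 216 and sum 35: that's 8 and 27.
Split the middle term: 3a² + 8a + 27a + 72 = a(3a + 8) + 9(3a + 8).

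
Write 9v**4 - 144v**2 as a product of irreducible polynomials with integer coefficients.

Every term has a factor of 9v**2. Then v**2 - 16 = (v)² − (4)².

9v**2(v + 4)(v - 4)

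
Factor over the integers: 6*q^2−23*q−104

(2*q−13)*(3*q+8)

Need a pair with product 6·(−104) = −624 and sum −23: that's 16 and −39.
Split the middle term: 6*q^2+16*q − 39*q−104 = 2*q*(3*q+8) − 13*(3*q+8).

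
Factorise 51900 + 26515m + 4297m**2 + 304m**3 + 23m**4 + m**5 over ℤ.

(m + 15)(m + 4)(m + 5)(m**2 - m + 173)

By the rational root theorem, m = -4 is a root, so (m + 4) divides it; the quotient is m**4 + 19m**3 + 228m**2 + 3385m + 12975.
Then m = -5 is a root, so (m + 5) divides it; the quotient is m**3 + 14m**2 + 158m + 2595.
Next, m = -15 is a root, so (m + 15) is a factor; dividing leaves m**2 - m + 173.
The quadratic m**2 - m + 173 has discriminant -691 < 0 and is irreducible over ℤ.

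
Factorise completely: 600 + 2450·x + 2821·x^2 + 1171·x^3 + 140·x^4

Among the possible rational roots, x = -12/7 is a root, so (7·x + 12) divides it; the quotient is 20·x^3 + 133·x^2 + 175·x + 50.
Then x = -5 is a root, giving the factor (x + 5) and quotient 20·x^2 + 33·x + 10.
The remaining quadratic factors as (4·x + 5)(5·x + 2).

(4·x + 5)·(5·x + 2)·(7·x + 12)·(x + 5)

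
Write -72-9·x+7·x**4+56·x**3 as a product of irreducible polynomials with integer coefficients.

(x+8)·(7·x**3-9)

Group as (7·x**4-9·x) + (56·x**3-72) = x·(7·x**3-9) + 8·(7·x**3-9).
Both groups share the factor (7·x**3-9).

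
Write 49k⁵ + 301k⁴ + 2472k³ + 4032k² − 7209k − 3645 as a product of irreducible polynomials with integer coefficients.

By the rational root theorem, k = 9/7 is a root, so (7k − 9) is a factor; dividing leaves 7k⁴ + 52k³ + 420k² + 1116k + 405.
Then k = −3 is a root, giving the factor (k + 3) and quotient 7k³ + 31k² + 327k + 135.
Continuing, k = −3/7 is a root, so (7k + 3) is a factor; dividing leaves k² + 4k + 45.
The quadratic k² + 4k + 45 has discriminant −164 < 0 and is irreducible over ℤ.

(7k + 3)(7k − 9)(k + 3)(k² + 4k + 45)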